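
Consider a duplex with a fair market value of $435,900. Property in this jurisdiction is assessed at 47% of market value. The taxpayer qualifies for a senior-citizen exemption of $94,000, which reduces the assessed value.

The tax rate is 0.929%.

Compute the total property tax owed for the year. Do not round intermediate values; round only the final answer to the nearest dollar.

Assessed value = $435,900 × 0.47 = $204,873
Taxable value = $204,873 − $94,000 = $110,873
Tax = $110,873 × 0.00929 = $1,030.01017

$1,030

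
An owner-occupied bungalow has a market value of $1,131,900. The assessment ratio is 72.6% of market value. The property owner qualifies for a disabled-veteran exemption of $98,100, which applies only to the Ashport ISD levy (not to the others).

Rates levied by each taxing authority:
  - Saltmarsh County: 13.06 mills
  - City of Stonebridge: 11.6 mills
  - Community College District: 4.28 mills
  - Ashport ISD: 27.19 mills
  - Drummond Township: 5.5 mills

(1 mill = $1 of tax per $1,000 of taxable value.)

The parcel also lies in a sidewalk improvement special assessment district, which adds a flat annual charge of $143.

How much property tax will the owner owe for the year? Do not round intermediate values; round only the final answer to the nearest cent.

Assessed value = $1,131,900 × 0.726 = $821,759.4
Saltmarsh County: $821,759.4 × 0.01306 = $10,732.177764
City of Stonebridge: $821,759.4 × 0.0116 = $9,532.40904
Community College District: $821,759.4 × 0.00428 = $3,517.130232
Ashport ISD: ($821,759.4 − $98,100) × 0.02719 = $723,659.4 × 0.02719 = $19,676.299086
Drummond Township: $821,759.4 × 0.0055 = $4,519.6767
Levies subtotal = $47,977.692822
Total = $47,977.692822 + $143 = $48,120.692822

$48,120.69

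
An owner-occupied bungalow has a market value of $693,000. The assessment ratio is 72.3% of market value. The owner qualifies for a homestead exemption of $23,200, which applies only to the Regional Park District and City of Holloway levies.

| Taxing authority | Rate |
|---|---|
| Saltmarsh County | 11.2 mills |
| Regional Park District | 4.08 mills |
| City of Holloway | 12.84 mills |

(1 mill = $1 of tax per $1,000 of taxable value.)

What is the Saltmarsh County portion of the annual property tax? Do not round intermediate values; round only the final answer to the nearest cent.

$5,611.64

Assessed value = $693,000 × 0.723 = $501,039
Saltmarsh County taxable value = $501,039 (exemption does not apply)
Saltmarsh County levy = $501,039 × 0.0112 = $5,611.6368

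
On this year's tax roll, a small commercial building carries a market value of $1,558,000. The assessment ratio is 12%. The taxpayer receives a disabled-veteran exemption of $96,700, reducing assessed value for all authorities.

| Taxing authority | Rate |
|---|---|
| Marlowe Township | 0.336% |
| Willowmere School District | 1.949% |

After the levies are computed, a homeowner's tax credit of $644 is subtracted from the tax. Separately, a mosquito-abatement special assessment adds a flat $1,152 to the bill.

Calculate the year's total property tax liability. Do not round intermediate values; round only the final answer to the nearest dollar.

Assessed value = $1,558,000 × 0.12 = $186,960
Taxable value = $186,960 − $96,700 = $90,260
Marlowe Township: $90,260 × 0.00336 = $303.2736
Willowmere School District: $90,260 × 0.01949 = $1,759.1674
Levies subtotal = $2,062.441
After credit = $2,062.441 − $644 = $1,418.441
Total = $1,418.441 + $1,152 = $2,570.441

$2,570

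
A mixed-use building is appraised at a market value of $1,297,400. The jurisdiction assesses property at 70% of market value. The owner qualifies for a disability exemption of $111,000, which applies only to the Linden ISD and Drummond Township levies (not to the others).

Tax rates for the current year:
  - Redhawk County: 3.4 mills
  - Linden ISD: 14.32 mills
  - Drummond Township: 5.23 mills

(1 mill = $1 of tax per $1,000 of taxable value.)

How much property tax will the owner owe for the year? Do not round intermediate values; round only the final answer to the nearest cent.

$18,672.68

Assessed value = $1,297,400 × 0.7 = $908,180
Redhawk County: $908,180 × 0.0034 = $3,087.812
Linden ISD: ($908,180 − $111,000) × 0.01432 = $797,180 × 0.01432 = $11,415.6176
Drummond Township: ($908,180 − $111,000) × 0.00523 = $797,180 × 0.00523 = $4,169.2514
Total = $18,672.681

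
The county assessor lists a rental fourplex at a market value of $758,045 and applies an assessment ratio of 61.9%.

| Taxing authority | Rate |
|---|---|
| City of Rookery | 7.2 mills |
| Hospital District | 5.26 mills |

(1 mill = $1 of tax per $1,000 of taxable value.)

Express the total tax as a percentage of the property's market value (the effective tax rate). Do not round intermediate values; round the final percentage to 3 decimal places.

0.771%

Assessed value = $758,045 × 0.619 = $469,229.855
City of Rookery: $469,229.855 × 0.0072 = $3,378.454956
Hospital District: $469,229.855 × 0.00526 = $2,468.1490373
Total tax = $5,846.6039933
Effective rate = $5,846.6039933 ÷ $758,045 = 0.771% of market value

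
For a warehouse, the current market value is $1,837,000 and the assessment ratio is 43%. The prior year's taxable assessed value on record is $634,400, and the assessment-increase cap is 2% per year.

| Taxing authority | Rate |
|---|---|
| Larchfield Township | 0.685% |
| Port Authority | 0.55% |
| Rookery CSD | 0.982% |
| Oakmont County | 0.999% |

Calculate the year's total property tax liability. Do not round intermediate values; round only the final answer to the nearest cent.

$20,810.35

Uncapped assessed value = $1,837,000 × 0.43 = $789,910
Cap limit = $634,400 × 1.02 = $647,088
Taxable assessed value = min($789,910, $647,088) = $647,088 (cap binds)
Larchfield Township: $647,088 × 0.00685 = $4,432.5528
Port Authority: $647,088 × 0.0055 = $3,558.984
Rookery CSD: $647,088 × 0.00982 = $6,354.40416
Oakmont County: $647,088 × 0.00999 = $6,464.40912
Total = $20,810.35008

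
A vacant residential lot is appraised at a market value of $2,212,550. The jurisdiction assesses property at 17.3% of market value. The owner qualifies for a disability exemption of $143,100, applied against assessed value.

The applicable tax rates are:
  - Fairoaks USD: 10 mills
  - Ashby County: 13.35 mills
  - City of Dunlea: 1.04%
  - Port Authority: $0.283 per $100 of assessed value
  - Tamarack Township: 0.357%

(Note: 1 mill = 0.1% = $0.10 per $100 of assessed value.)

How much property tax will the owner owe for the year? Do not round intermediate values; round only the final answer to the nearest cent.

Assessed value = $2,212,550 × 0.173 = $382,771.15
Taxable value = $382,771.15 − $143,100 = $239,671.15
Fairoaks USD: $239,671.15 × 0.01 = $2,396.7115
Ashby County: $239,671.15 × 0.01335 = $3,199.6098525
City of Dunlea: $239,671.15 × 0.0104 = $2,492.57996
Port Authority: $239,671.15 × 0.00283 = $678.2693545
Tamarack Township: $239,671.15 × 0.00357 = $855.6260055
Total = $9,622.7966725

$9,622.80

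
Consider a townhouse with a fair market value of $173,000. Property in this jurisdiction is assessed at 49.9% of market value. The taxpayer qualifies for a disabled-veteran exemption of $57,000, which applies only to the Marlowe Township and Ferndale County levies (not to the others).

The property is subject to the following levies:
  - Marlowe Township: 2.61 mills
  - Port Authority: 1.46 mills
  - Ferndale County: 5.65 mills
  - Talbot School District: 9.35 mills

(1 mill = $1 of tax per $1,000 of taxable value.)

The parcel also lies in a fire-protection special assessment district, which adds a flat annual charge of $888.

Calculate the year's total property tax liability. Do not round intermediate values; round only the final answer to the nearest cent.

Assessed value = $173,000 × 0.499 = $86,327
Marlowe Township: ($86,327 − $57,000) × 0.00261 = $29,327 × 0.00261 = $76.54347
Port Authority: $86,327 × 0.00146 = $126.03742
Ferndale County: ($86,327 − $57,000) × 0.00565 = $29,327 × 0.00565 = $165.69755
Talbot School District: $86,327 × 0.00935 = $807.15745
Levies subtotal = $1,175.43589
Total = $1,175.43589 + $888 = $2,063.43589

$2,063.44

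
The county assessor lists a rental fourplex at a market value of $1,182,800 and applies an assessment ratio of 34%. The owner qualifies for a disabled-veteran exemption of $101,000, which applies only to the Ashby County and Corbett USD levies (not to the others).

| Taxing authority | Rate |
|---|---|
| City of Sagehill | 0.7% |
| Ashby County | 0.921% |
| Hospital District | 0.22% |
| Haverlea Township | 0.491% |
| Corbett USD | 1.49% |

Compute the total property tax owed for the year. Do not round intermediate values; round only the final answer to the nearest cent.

$12,935.14

Assessed value = $1,182,800 × 0.34 = $402,152
City of Sagehill: $402,152 × 0.007 = $2,815.064
Ashby County: ($402,152 − $101,000) × 0.00921 = $301,152 × 0.00921 = $2,773.60992
Hospital District: $402,152 × 0.0022 = $884.7344
Haverlea Township: $402,152 × 0.00491 = $1,974.56632
Corbett USD: ($402,152 − $101,000) × 0.0149 = $301,152 × 0.0149 = $4,487.1648
Total = $12,935.13944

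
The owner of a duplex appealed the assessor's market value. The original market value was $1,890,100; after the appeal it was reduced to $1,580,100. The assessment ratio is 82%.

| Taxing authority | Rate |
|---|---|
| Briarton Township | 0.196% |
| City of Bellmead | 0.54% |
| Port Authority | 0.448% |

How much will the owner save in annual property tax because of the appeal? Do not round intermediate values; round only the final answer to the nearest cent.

Old assessed value = $1,890,100 × 0.82 = $1,549,882
New assessed value = $1,580,100 × 0.82 = $1,295,682
Combined rate = 0.00196 + 0.0054 + 0.00448 = 0.01184
Old tax = $1,549,882 × 0.01184 = $18,350.60288
New tax = $1,295,682 × 0.01184 = $15,340.87488
Reduction = $18,350.60288 − $15,340.87488 = $3,009.728

$3,009.73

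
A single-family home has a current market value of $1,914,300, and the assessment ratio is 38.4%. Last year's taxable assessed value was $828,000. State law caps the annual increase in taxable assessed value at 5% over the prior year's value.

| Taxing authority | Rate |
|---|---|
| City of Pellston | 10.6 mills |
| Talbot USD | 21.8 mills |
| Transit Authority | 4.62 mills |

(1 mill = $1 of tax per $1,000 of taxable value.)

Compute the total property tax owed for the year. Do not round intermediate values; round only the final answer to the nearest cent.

$27,213.08

Uncapped assessed value = $1,914,300 × 0.384 = $735,091.2
Cap limit = $828,000 × 1.05 = $869,400
Taxable assessed value = min($735,091.2, $869,400) = $735,091.2 (cap does not bind)
City of Pellston: $735,091.2 × 0.0106 = $7,791.96672
Talbot USD: $735,091.2 × 0.0218 = $16,024.98816
Transit Authority: $735,091.2 × 0.00462 = $3,396.121344
Total = $27,213.076224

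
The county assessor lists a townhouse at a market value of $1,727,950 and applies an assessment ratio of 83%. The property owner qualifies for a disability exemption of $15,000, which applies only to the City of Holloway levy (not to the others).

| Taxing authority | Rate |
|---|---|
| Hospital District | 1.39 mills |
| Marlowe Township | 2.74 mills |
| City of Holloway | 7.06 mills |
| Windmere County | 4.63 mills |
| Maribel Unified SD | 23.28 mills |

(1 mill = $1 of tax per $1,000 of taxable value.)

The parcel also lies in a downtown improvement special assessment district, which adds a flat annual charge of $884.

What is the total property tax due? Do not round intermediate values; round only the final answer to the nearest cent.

Assessed value = $1,727,950 × 0.83 = $1,434,198.5
Hospital District: $1,434,198.5 × 0.00139 = $1,993.535915
Marlowe Township: $1,434,198.5 × 0.00274 = $3,929.70389
City of Holloway: ($1,434,198.5 − $15,000) × 0.00706 = $1,419,198.5 × 0.00706 = $10,019.54141
Windmere County: $1,434,198.5 × 0.00463 = $6,640.339055
Maribel Unified SD: $1,434,198.5 × 0.02328 = $33,388.14108
Levies subtotal = $55,971.26135
Total = $55,971.26135 + $884 = $56,855.26135

$56,855.26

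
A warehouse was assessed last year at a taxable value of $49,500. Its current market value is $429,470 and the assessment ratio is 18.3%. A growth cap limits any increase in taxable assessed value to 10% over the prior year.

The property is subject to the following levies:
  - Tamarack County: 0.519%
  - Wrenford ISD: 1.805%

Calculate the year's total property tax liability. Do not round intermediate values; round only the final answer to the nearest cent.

$1,265.42

Uncapped assessed value = $429,470 × 0.183 = $78,593.01
Cap limit = $49,500 × 1.1 = $54,450
Taxable assessed value = min($78,593.01, $54,450) = $54,450 (cap binds)
Tamarack County: $54,450 × 0.00519 = $282.5955
Wrenford ISD: $54,450 × 0.01805 = $982.8225
Total = $1,265.418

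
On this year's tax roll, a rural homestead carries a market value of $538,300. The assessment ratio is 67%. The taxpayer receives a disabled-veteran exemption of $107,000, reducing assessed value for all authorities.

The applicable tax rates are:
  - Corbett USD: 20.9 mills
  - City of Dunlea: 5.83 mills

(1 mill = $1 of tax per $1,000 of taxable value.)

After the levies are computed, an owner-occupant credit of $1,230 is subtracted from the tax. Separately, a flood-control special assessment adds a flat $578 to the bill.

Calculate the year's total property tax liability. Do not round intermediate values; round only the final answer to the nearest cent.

Assessed value = $538,300 × 0.67 = $360,661
Taxable value = $360,661 − $107,000 = $253,661
Corbett USD: $253,661 × 0.0209 = $5,301.5149
City of Dunlea: $253,661 × 0.00583 = $1,478.84363
Levies subtotal = $6,780.35853
After credit = $6,780.35853 − $1,230 = $5,550.35853
Total = $5,550.35853 + $578 = $6,128.35853

$6,128.36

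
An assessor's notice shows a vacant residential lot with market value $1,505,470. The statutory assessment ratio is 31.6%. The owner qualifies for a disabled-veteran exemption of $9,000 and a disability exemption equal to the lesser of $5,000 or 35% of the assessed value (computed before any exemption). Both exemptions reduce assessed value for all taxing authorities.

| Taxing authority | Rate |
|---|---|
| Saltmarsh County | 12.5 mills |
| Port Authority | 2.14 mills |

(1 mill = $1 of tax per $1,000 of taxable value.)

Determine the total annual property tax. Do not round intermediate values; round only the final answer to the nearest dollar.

$6,760

Assessed value = $1,505,470 × 0.316 = $475,728.52
Disability exemption = min($5,000, 35% × $475,728.52) = min($5,000, $166,504.982) = $5,000 (dollar cap binds)
Taxable value = $475,728.52 − $9,000 − $5,000 = $461,728.52
Saltmarsh County: $461,728.52 × 0.0125 = $5,771.6065
Port Authority: $461,728.52 × 0.00214 = $988.0990328
Total = $6,759.7055328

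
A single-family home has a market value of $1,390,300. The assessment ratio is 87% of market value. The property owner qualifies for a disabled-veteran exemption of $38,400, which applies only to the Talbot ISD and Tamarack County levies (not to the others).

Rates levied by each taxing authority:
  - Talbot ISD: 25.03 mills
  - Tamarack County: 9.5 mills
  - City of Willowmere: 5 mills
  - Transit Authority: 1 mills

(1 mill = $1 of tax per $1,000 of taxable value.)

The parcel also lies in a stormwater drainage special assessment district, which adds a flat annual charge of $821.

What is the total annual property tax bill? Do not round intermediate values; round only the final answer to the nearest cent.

Assessed value = $1,390,300 × 0.87 = $1,209,561
Talbot ISD: ($1,209,561 − $38,400) × 0.02503 = $1,171,161 × 0.02503 = $29,314.15983
Tamarack County: ($1,209,561 − $38,400) × 0.0095 = $1,171,161 × 0.0095 = $11,126.0295
City of Willowmere: $1,209,561 × 0.005 = $6,047.805
Transit Authority: $1,209,561 × 0.001 = $1,209.561
Levies subtotal = $47,697.55533
Total = $47,697.55533 + $821 = $48,518.55533

$48,518.56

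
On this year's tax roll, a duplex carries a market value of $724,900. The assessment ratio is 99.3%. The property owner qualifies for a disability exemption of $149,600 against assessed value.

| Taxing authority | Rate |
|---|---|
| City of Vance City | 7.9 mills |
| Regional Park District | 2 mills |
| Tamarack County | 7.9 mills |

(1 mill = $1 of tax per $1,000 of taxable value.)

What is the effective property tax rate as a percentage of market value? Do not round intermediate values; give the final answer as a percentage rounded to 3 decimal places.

1.400%

Assessed value = $724,900 × 0.993 = $719,825.7
Taxable value = $719,825.7 − $149,600 = $570,225.7
City of Vance City: $570,225.7 × 0.0079 = $4,504.78303
Regional Park District: $570,225.7 × 0.002 = $1,140.4514
Tamarack County: $570,225.7 × 0.0079 = $4,504.78303
Total tax = $10,150.01746
Effective rate = $10,150.01746 ÷ $724,900 = 1.400% of market value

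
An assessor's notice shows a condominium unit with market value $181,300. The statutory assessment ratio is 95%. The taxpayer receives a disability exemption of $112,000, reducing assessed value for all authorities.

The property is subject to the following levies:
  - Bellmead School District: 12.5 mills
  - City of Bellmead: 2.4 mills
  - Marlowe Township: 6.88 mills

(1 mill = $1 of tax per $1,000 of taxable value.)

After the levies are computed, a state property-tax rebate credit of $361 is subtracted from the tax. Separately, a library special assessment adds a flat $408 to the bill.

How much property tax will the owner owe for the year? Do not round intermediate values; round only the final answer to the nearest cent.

$1,358.92

Assessed value = $181,300 × 0.95 = $172,235
Taxable value = $172,235 − $112,000 = $60,235
Bellmead School District: $60,235 × 0.0125 = $752.9375
City of Bellmead: $60,235 × 0.0024 = $144.564
Marlowe Township: $60,235 × 0.00688 = $414.4168
Levies subtotal = $1,311.9183
After credit = $1,311.9183 − $361 = $950.9183
Total = $950.9183 + $408 = $1,358.9183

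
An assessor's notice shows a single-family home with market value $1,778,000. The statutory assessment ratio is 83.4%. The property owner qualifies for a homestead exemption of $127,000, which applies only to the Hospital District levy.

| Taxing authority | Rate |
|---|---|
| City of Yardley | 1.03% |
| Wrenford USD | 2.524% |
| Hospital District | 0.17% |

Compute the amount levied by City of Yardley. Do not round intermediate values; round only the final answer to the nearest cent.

Assessed value = $1,778,000 × 0.834 = $1,482,852
City of Yardley taxable value = $1,482,852 (exemption does not apply)
City of Yardley levy = $1,482,852 × 0.0103 = $15,273.3756

$15,273.38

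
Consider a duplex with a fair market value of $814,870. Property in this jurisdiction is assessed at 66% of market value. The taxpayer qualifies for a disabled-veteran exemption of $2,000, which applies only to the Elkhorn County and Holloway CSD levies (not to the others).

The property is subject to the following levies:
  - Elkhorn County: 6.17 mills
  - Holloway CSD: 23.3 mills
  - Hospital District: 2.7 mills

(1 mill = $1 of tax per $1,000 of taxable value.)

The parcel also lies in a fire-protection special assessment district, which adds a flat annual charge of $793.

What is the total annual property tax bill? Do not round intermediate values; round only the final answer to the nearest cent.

Assessed value = $814,870 × 0.66 = $537,814.2
Elkhorn County: ($537,814.2 − $2,000) × 0.00617 = $535,814.2 × 0.00617 = $3,305.973614
Holloway CSD: ($537,814.2 − $2,000) × 0.0233 = $535,814.2 × 0.0233 = $12,484.47086
Hospital District: $537,814.2 × 0.0027 = $1,452.09834
Levies subtotal = $17,242.542814
Total = $17,242.542814 + $793 = $18,035.542814

$18,035.54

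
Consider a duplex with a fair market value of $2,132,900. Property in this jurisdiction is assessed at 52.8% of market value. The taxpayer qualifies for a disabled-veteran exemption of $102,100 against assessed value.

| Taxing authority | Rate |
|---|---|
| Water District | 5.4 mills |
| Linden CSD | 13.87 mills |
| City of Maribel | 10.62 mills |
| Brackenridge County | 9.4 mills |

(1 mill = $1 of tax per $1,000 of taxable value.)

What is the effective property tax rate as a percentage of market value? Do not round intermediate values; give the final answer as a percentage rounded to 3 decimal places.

1.886%

Assessed value = $2,132,900 × 0.528 = $1,126,171.2
Taxable value = $1,126,171.2 − $102,100 = $1,024,071.2
Water District: $1,024,071.2 × 0.0054 = $5,529.98448
Linden CSD: $1,024,071.2 × 0.01387 = $14,203.867544
City of Maribel: $1,024,071.2 × 0.01062 = $10,875.636144
Brackenridge County: $1,024,071.2 × 0.0094 = $9,626.26928
Total tax = $40,235.757448
Effective rate = $40,235.757448 ÷ $2,132,900 = 1.886% of market value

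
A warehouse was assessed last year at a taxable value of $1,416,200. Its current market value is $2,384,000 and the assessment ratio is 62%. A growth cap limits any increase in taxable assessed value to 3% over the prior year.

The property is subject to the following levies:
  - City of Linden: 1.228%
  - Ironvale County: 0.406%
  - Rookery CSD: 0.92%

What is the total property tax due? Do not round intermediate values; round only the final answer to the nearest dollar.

$37,255

Uncapped assessed value = $2,384,000 × 0.62 = $1,478,080
Cap limit = $1,416,200 × 1.03 = $1,458,686
Taxable assessed value = min($1,478,080, $1,458,686) = $1,458,686 (cap binds)
City of Linden: $1,458,686 × 0.01228 = $17,912.66408
Ironvale County: $1,458,686 × 0.00406 = $5,922.26516
Rookery CSD: $1,458,686 × 0.0092 = $13,419.9112
Total = $37,254.84044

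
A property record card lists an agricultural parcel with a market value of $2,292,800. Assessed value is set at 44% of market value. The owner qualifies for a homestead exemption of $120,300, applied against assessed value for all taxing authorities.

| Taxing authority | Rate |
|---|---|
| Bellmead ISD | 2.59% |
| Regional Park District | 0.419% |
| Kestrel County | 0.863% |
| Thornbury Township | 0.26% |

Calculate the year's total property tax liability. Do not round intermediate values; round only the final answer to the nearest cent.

Assessed value = $2,292,800 × 0.44 = $1,008,832
Taxable value = $1,008,832 − $120,300 = $888,532
Bellmead ISD: $888,532 × 0.0259 = $23,012.9788
Regional Park District: $888,532 × 0.00419 = $3,722.94908
Kestrel County: $888,532 × 0.00863 = $7,668.03116
Thornbury Township: $888,532 × 0.0026 = $2,310.1832
Total = $23,012.9788 + $3,722.94908 + $7,668.03116 + $2,310.1832 = $36,714.14224

$36,714.14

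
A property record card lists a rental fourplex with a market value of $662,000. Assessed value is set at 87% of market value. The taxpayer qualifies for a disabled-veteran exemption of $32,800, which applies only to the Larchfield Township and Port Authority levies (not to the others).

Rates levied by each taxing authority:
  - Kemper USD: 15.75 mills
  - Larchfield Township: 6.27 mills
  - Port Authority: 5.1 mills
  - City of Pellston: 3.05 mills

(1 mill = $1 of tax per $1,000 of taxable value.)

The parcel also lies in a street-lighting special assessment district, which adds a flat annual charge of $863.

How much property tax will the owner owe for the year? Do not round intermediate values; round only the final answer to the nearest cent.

$17,866.17

Assessed value = $662,000 × 0.87 = $575,940
Kemper USD: $575,940 × 0.01575 = $9,071.055
Larchfield Township: ($575,940 − $32,800) × 0.00627 = $543,140 × 0.00627 = $3,405.4878
Port Authority: ($575,940 − $32,800) × 0.0051 = $543,140 × 0.0051 = $2,770.014
City of Pellston: $575,940 × 0.00305 = $1,756.617
Levies subtotal = $17,003.1738
Total = $17,003.1738 + $863 = $17,866.1738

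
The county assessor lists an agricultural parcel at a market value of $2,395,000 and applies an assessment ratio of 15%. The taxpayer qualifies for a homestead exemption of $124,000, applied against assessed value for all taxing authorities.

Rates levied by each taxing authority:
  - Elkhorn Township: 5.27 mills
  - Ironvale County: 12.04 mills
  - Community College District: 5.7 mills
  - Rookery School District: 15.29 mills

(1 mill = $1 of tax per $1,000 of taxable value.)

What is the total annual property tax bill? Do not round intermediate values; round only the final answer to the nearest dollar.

$9,010

Assessed value = $2,395,000 × 0.15 = $359,250
Taxable value = $359,250 − $124,000 = $235,250
Elkhorn Township: $235,250 × 0.00527 = $1,239.7675
Ironvale County: $235,250 × 0.01204 = $2,832.41
Community College District: $235,250 × 0.0057 = $1,340.925
Rookery School District: $235,250 × 0.01529 = $3,596.9725
Total = $1,239.7675 + $2,832.41 + $1,340.925 + $3,596.9725 = $9,010.075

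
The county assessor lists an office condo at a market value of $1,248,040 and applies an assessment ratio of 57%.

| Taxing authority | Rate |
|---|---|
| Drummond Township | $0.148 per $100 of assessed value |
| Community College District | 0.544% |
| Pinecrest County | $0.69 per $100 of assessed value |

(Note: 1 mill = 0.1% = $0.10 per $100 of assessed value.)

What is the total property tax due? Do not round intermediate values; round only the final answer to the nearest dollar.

$9,831

Assessed value = $1,248,040 × 0.57 = $711,382.8
Drummond Township: $711,382.8 × 0.00148 = $1,052.846544
Community College District: $711,382.8 × 0.00544 = $3,869.922432
Pinecrest County: $711,382.8 × 0.0069 = $4,908.54132
Total = $9,831.310296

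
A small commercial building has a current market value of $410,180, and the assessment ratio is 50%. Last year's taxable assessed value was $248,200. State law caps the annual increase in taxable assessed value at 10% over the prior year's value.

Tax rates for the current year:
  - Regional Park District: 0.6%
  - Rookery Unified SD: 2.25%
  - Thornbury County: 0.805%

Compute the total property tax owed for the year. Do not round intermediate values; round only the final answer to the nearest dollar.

Uncapped assessed value = $410,180 × 0.5 = $205,090
Cap limit = $248,200 × 1.1 = $273,020
Taxable assessed value = min($205,090, $273,020) = $205,090 (cap does not bind)
Regional Park District: $205,090 × 0.006 = $1,230.54
Rookery Unified SD: $205,090 × 0.0225 = $4,614.525
Thornbury County: $205,090 × 0.00805 = $1,650.9745
Total = $7,496.0395

$7,496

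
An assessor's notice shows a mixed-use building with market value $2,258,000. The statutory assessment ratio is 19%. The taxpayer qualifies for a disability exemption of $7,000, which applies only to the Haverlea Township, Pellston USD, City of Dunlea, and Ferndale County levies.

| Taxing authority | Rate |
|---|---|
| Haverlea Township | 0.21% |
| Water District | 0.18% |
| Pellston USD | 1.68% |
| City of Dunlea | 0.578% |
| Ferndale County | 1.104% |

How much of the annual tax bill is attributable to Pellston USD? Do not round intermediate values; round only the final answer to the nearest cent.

Assessed value = $2,258,000 × 0.19 = $429,020
Pellston USD taxable value = $429,020 − $7,000 = $422,020
Pellston USD levy = $422,020 × 0.0168 = $7,089.936

$7,089.94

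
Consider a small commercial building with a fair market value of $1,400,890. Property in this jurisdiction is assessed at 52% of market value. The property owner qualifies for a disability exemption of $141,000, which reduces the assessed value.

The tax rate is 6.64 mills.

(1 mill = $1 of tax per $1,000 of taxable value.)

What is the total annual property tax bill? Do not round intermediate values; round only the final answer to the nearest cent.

$3,900.75

Assessed value = $1,400,890 × 0.52 = $728,462.8
Taxable value = $728,462.8 − $141,000 = $587,462.8
Tax = $587,462.8 × 0.00664 = $3,900.752992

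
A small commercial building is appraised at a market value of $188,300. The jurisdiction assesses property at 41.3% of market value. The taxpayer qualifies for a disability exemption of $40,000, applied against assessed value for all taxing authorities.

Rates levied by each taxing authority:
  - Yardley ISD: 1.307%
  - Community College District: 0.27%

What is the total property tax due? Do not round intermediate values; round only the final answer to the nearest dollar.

Assessed value = $188,300 × 0.413 = $77,767.9
Taxable value = $77,767.9 − $40,000 = $37,767.9
Yardley ISD: $37,767.9 × 0.01307 = $493.626453
Community College District: $37,767.9 × 0.0027 = $101.97333
Total = $493.626453 + $101.97333 = $595.599783

$596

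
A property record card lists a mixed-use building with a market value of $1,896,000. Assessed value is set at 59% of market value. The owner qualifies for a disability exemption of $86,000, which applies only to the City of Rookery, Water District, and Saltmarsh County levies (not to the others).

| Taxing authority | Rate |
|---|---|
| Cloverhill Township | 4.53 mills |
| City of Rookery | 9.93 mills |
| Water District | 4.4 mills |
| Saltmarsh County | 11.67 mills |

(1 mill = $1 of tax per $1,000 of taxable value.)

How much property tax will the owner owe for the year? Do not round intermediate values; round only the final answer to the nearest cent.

$31,916.08

Assessed value = $1,896,000 × 0.59 = $1,118,640
Cloverhill Township: $1,118,640 × 0.00453 = $5,067.4392
City of Rookery: ($1,118,640 − $86,000) × 0.00993 = $1,032,640 × 0.00993 = $10,254.1152
Water District: ($1,118,640 − $86,000) × 0.0044 = $1,032,640 × 0.0044 = $4,543.616
Saltmarsh County: ($1,118,640 − $86,000) × 0.01167 = $1,032,640 × 0.01167 = $12,050.9088
Total = $31,916.0792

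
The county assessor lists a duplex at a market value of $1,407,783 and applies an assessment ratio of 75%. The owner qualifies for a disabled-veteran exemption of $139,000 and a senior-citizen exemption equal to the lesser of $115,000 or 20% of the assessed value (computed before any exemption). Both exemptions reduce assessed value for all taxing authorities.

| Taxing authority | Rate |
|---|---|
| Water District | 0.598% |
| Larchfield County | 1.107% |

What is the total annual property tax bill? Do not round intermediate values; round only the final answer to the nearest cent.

$13,671.33

Assessed value = $1,407,783 × 0.75 = $1,055,837.25
Senior-citizen exemption = min($115,000, 20% × $1,055,837.25) = min($115,000, $211,167.45) = $115,000 (dollar cap binds)
Taxable value = $1,055,837.25 − $139,000 − $115,000 = $801,837.25
Water District: $801,837.25 × 0.00598 = $4,794.986755
Larchfield County: $801,837.25 × 0.01107 = $8,876.3383575
Total = $13,671.3251125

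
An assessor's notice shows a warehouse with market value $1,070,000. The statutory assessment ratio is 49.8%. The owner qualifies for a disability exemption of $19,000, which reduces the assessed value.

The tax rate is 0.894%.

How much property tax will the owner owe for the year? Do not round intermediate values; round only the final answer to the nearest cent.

$4,593.91

Assessed value = $1,070,000 × 0.498 = $532,860
Taxable value = $532,860 − $19,000 = $513,860
Tax = $513,860 × 0.00894 = $4,593.9084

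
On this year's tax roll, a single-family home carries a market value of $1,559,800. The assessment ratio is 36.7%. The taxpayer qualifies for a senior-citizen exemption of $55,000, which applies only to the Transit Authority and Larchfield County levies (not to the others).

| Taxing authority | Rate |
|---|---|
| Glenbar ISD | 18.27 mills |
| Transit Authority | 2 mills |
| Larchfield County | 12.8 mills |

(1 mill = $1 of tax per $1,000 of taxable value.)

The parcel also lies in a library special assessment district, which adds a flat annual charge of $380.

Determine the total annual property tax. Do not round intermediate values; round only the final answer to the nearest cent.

Assessed value = $1,559,800 × 0.367 = $572,446.6
Glenbar ISD: $572,446.6 × 0.01827 = $10,458.599382
Transit Authority: ($572,446.6 − $55,000) × 0.002 = $517,446.6 × 0.002 = $1,034.8932
Larchfield County: ($572,446.6 − $55,000) × 0.0128 = $517,446.6 × 0.0128 = $6,623.31648
Levies subtotal = $18,116.809062
Total = $18,116.809062 + $380 = $18,496.809062

$18,496.81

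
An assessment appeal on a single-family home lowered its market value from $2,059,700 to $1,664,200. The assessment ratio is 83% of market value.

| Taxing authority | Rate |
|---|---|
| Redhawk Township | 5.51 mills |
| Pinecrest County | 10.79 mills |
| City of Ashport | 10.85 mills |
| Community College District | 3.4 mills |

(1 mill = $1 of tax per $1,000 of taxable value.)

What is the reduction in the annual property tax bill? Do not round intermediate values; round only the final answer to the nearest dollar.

$10,028

Old assessed value = $2,059,700 × 0.83 = $1,709,551
New assessed value = $1,664,200 × 0.83 = $1,381,286
Combined rate = 0.00551 + 0.01079 + 0.01085 + 0.0034 = 0.03055
Old tax = $1,709,551 × 0.03055 = $52,226.78305
New tax = $1,381,286 × 0.03055 = $42,198.2873
Reduction = $52,226.78305 − $42,198.2873 = $10,028.49575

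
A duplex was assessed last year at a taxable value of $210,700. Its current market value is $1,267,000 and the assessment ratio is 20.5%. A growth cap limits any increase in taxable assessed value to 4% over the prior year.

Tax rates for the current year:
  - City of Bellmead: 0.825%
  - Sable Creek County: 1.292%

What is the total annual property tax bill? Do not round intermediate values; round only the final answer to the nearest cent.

Uncapped assessed value = $1,267,000 × 0.205 = $259,735
Cap limit = $210,700 × 1.04 = $219,128
Taxable assessed value = min($259,735, $219,128) = $219,128 (cap binds)
City of Bellmead: $219,128 × 0.00825 = $1,807.806
Sable Creek County: $219,128 × 0.01292 = $2,831.13376
Total = $4,638.93976

$4,638.94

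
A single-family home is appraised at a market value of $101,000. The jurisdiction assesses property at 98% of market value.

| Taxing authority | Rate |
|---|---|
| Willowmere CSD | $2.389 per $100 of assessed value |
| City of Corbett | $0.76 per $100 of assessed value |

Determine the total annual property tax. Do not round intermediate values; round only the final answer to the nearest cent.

Assessed value = $101,000 × 0.98 = $98,980
Willowmere CSD: $98,980 × 0.02389 = $2,364.6322
City of Corbett: $98,980 × 0.0076 = $752.248
Total = $2,364.6322 + $752.248 = $3,116.8802

$3,116.88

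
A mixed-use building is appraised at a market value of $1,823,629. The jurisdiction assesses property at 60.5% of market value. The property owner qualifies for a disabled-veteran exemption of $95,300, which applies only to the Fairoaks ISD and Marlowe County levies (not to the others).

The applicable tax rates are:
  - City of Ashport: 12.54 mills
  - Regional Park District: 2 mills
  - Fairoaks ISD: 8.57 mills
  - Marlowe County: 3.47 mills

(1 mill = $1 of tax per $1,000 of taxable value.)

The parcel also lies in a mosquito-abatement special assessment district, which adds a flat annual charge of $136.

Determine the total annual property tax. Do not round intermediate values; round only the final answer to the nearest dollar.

Assessed value = $1,823,629 × 0.605 = $1,103,295.545
City of Ashport: $1,103,295.545 × 0.01254 = $13,835.3261343
Regional Park District: $1,103,295.545 × 0.002 = $2,206.59109
Fairoaks ISD: ($1,103,295.545 − $95,300) × 0.00857 = $1,007,995.545 × 0.00857 = $8,638.52182065
Marlowe County: ($1,103,295.545 − $95,300) × 0.00347 = $1,007,995.545 × 0.00347 = $3,497.74454115
Levies subtotal = $28,178.1835861
Total = $28,178.1835861 + $136 = $28,314.1835861

$28,314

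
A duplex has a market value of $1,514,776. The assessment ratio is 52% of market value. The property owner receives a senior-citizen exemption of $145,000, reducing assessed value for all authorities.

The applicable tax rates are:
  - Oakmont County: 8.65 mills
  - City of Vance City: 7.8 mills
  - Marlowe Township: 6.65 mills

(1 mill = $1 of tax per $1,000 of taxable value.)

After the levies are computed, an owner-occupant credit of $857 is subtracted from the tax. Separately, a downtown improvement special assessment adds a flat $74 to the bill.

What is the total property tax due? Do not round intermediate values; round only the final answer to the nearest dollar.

Assessed value = $1,514,776 × 0.52 = $787,683.52
Taxable value = $787,683.52 − $145,000 = $642,683.52
Oakmont County: $642,683.52 × 0.00865 = $5,559.212448
City of Vance City: $642,683.52 × 0.0078 = $5,012.931456
Marlowe Township: $642,683.52 × 0.00665 = $4,273.845408
Levies subtotal = $14,845.989312
After credit = $14,845.989312 − $857 = $13,988.989312
Total = $13,988.989312 + $74 = $14,062.989312

$14,063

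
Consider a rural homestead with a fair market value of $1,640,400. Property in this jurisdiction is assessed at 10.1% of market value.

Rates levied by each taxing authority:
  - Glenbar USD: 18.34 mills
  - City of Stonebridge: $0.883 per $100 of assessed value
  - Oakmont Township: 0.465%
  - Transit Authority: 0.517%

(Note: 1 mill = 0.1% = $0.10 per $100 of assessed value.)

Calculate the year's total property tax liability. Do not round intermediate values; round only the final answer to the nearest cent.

Assessed value = $1,640,400 × 0.101 = $165,680.4
Glenbar USD: $165,680.4 × 0.01834 = $3,038.578536
City of Stonebridge: $165,680.4 × 0.00883 = $1,462.957932
Oakmont Township: $165,680.4 × 0.00465 = $770.41386
Transit Authority: $165,680.4 × 0.00517 = $856.567668
Total = $6,128.517996

$6,128.52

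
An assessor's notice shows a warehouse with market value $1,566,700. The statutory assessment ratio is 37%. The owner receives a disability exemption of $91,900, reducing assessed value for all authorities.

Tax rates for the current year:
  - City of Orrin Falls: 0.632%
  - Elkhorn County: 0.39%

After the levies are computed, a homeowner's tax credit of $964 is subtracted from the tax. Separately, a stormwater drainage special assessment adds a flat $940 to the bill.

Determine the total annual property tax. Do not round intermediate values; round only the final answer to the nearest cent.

Assessed value = $1,566,700 × 0.37 = $579,679
Taxable value = $579,679 − $91,900 = $487,779
City of Orrin Falls: $487,779 × 0.00632 = $3,082.76328
Elkhorn County: $487,779 × 0.0039 = $1,902.3381
Levies subtotal = $4,985.10138
After credit = $4,985.10138 − $964 = $4,021.10138
Total = $4,021.10138 + $940 = $4,961.10138

$4,961.10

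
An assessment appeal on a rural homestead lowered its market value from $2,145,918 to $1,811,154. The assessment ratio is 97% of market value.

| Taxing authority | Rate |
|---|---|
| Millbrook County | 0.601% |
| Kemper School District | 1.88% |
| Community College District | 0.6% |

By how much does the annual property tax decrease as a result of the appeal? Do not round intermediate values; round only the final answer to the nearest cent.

$10,004.66

Old assessed value = $2,145,918 × 0.97 = $2,081,540.46
New assessed value = $1,811,154 × 0.97 = $1,756,819.38
Combined rate = 0.00601 + 0.0188 + 0.006 = 0.03081
Old tax = $2,081,540.46 × 0.03081 = $64,132.2615726
New tax = $1,756,819.38 × 0.03081 = $54,127.6050978
Reduction = $64,132.2615726 − $54,127.6050978 = $10,004.6564748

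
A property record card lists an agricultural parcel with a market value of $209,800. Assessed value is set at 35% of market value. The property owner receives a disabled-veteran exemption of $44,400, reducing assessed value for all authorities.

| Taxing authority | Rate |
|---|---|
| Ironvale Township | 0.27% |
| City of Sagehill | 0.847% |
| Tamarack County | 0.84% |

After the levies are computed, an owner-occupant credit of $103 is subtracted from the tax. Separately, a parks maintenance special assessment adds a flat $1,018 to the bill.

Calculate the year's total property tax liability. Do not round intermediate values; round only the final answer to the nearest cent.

$1,483.12

Assessed value = $209,800 × 0.35 = $73,430
Taxable value = $73,430 − $44,400 = $29,030
Ironvale Township: $29,030 × 0.0027 = $78.381
City of Sagehill: $29,030 × 0.00847 = $245.8841
Tamarack County: $29,030 × 0.0084 = $243.852
Levies subtotal = $568.1171
After credit = $568.1171 − $103 = $465.1171
Total = $465.1171 + $1,018 = $1,483.1171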